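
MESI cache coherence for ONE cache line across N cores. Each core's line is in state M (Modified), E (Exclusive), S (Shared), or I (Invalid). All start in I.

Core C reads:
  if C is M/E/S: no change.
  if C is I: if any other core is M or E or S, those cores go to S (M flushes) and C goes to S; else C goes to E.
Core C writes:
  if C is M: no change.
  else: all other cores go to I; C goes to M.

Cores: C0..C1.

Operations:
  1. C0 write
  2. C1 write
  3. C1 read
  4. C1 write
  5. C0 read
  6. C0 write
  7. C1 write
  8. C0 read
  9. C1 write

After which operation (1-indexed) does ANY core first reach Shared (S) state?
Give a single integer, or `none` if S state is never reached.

Answer: 5

Derivation:
Op 1: C0 write [C0 write: invalidate none -> C0=M] -> [M,I]
Op 2: C1 write [C1 write: invalidate ['C0=M'] -> C1=M] -> [I,M]
Op 3: C1 read [C1 read: already in M, no change] -> [I,M]
Op 4: C1 write [C1 write: already M (modified), no change] -> [I,M]
Op 5: C0 read [C0 read from I: others=['C1=M'] -> C0=S, others downsized to S] -> [S,S]
  -> First S state at op 5; remaining ops need not be traced.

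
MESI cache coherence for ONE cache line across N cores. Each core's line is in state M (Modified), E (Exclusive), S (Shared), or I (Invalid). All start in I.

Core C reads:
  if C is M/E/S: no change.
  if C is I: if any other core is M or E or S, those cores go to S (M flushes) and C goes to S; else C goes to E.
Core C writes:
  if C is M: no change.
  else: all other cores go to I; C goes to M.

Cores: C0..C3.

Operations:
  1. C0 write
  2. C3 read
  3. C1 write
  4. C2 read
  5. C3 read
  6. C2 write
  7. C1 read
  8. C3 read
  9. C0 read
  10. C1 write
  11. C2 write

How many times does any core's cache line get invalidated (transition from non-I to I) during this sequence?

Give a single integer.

Op 1: C0 write [C0 write: invalidate none -> C0=M] -> [M,I,I,I] (invalidations this op: 0; running total: 0)
Op 2: C3 read [C3 read from I: others=['C0=M'] -> C3=S, others downsized to S] -> [S,I,I,S] (invalidations this op: 0; running total: 0)
Op 3: C1 write [C1 write: invalidate ['C0=S', 'C3=S'] -> C1=M] -> [I,M,I,I] (invalidations this op: 2; running total: 2)
Op 4: C2 read [C2 read from I: others=['C1=M'] -> C2=S, others downsized to S] -> [I,S,S,I] (invalidations this op: 0; running total: 2)
Op 5: C3 read [C3 read from I: others=['C1=S', 'C2=S'] -> C3=S, others downsized to S] -> [I,S,S,S] (invalidations this op: 0; running total: 2)
Op 6: C2 write [C2 write: invalidate ['C1=S', 'C3=S'] -> C2=M] -> [I,I,M,I] (invalidations this op: 2; running total: 4)
Op 7: C1 read [C1 read from I: others=['C2=M'] -> C1=S, others downsized to S] -> [I,S,S,I] (invalidations this op: 0; running total: 4)
Op 8: C3 read [C3 read from I: others=['C1=S', 'C2=S'] -> C3=S, others downsized to S] -> [I,S,S,S] (invalidations this op: 0; running total: 4)
Op 9: C0 read [C0 read from I: others=['C1=S', 'C2=S', 'C3=S'] -> C0=S, others downsized to S] -> [S,S,S,S] (invalidations this op: 0; running total: 4)
Op 10: C1 write [C1 write: invalidate ['C0=S', 'C2=S', 'C3=S'] -> C1=M] -> [I,M,I,I] (invalidations this op: 3; running total: 7)
Op 11: C2 write [C2 write: invalidate ['C1=M'] -> C2=M] -> [I,I,M,I] (invalidations this op: 1; running total: 8)

Answer: 8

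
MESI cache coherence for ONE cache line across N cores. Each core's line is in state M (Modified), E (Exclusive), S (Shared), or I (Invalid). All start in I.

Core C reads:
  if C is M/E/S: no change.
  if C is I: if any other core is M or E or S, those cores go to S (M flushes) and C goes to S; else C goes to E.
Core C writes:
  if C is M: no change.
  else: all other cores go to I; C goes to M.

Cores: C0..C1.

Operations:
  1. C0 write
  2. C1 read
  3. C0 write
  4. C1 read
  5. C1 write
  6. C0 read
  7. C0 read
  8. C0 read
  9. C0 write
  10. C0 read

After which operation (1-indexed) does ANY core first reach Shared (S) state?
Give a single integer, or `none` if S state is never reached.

Answer: 2

Derivation:
Op 1: C0 write [C0 write: invalidate none -> C0=M] -> [M,I]
Op 2: C1 read [C1 read from I: others=['C0=M'] -> C1=S, others downsized to S] -> [S,S]
  -> First S state at op 2; remaining ops need not be traced.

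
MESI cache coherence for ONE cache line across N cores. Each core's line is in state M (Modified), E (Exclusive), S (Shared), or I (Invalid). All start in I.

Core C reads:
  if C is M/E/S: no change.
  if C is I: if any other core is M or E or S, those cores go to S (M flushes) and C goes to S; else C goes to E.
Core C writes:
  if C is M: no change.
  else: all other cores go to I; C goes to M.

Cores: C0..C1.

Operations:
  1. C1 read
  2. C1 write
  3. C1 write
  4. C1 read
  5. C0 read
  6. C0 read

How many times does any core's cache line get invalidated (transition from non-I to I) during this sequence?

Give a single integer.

Op 1: C1 read [C1 read from I: no other sharers -> C1=E (exclusive)] -> [I,E] (invalidations this op: 0; running total: 0)
Op 2: C1 write [C1 write: invalidate none -> C1=M] -> [I,M] (invalidations this op: 0; running total: 0)
Op 3: C1 write [C1 write: already M (modified), no change] -> [I,M] (invalidations this op: 0; running total: 0)
Op 4: C1 read [C1 read: already in M, no change] -> [I,M] (invalidations this op: 0; running total: 0)
Op 5: C0 read [C0 read from I: others=['C1=M'] -> C0=S, others downsized to S] -> [S,S] (invalidations this op: 0; running total: 0)
Op 6: C0 read [C0 read: already in S, no change] -> [S,S] (invalidations this op: 0; running total: 0)

Answer: 0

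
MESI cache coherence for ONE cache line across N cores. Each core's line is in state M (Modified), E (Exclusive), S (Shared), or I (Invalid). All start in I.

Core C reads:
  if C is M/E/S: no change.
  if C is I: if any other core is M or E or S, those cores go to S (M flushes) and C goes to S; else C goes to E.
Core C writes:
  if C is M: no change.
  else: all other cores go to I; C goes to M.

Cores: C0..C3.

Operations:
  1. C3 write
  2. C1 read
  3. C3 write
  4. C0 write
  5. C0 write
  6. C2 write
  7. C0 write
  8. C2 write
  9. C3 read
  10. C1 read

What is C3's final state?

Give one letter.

Op 1: C3 write [C3 write: invalidate none -> C3=M] -> [I,I,I,M]
Op 2: C1 read [C1 read from I: others=['C3=M'] -> C1=S, others downsized to S] -> [I,S,I,S]
Op 3: C3 write [C3 write: invalidate ['C1=S'] -> C3=M] -> [I,I,I,M]
Op 4: C0 write [C0 write: invalidate ['C3=M'] -> C0=M] -> [M,I,I,I]
Op 5: C0 write [C0 write: already M (modified), no change] -> [M,I,I,I]
Op 6: C2 write [C2 write: invalidate ['C0=M'] -> C2=M] -> [I,I,M,I]
Op 7: C0 write [C0 write: invalidate ['C2=M'] -> C0=M] -> [M,I,I,I]
Op 8: C2 write [C2 write: invalidate ['C0=M'] -> C2=M] -> [I,I,M,I]
Op 9: C3 read [C3 read from I: others=['C2=M'] -> C3=S, others downsized to S] -> [I,I,S,S]
Op 10: C1 read [C1 read from I: others=['C2=S', 'C3=S'] -> C1=S, others downsized to S] -> [I,S,S,S]

Answer: S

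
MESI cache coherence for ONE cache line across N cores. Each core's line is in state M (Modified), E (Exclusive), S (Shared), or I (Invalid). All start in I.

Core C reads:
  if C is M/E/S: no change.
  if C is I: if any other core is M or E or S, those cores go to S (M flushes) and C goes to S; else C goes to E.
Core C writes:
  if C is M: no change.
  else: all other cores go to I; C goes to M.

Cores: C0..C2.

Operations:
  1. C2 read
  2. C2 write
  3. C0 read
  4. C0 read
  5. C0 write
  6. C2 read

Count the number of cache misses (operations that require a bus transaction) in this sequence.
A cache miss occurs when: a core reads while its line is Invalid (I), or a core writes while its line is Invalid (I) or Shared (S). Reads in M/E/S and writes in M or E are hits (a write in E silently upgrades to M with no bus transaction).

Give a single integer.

Op 1: C2 read [C2 read from I: no other sharers -> C2=E (exclusive)] -> [I,I,E] [MISS #1: read from I]
Op 2: C2 write [C2 write: invalidate none -> C2=M] -> [I,I,M] [hit: write from E is a silent E->M upgrade, no bus transaction]
Op 3: C0 read [C0 read from I: others=['C2=M'] -> C0=S, others downsized to S] -> [S,I,S] [MISS #2: read from I]
Op 4: C0 read [C0 read: already in S, no change] -> [S,I,S] [hit: read from S]
Op 5: C0 write [C0 write: invalidate ['C2=S'] -> C0=M] -> [M,I,I] [MISS #3: write from S]
Op 6: C2 read [C2 read from I: others=['C0=M'] -> C2=S, others downsized to S] -> [S,I,S] [MISS #4: read from I]

Answer: 4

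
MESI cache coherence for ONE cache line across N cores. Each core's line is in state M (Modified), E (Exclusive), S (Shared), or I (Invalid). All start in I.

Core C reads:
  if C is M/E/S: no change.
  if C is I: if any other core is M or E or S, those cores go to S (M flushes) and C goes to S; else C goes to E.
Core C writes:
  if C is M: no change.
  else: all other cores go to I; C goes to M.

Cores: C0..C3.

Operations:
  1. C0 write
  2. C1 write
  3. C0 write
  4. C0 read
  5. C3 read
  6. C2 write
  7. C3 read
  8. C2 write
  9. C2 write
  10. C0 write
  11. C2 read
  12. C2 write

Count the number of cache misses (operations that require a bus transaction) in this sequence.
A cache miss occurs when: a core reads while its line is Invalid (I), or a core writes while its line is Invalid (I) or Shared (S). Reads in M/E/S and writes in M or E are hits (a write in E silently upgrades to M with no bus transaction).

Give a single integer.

Op 1: C0 write [C0 write: invalidate none -> C0=M] -> [M,I,I,I] [MISS #1: write from I]
Op 2: C1 write [C1 write: invalidate ['C0=M'] -> C1=M] -> [I,M,I,I] [MISS #2: write from I]
Op 3: C0 write [C0 write: invalidate ['C1=M'] -> C0=M] -> [M,I,I,I] [MISS #3: write from I]
Op 4: C0 read [C0 read: already in M, no change] -> [M,I,I,I] [hit: read from M]
Op 5: C3 read [C3 read from I: others=['C0=M'] -> C3=S, others downsized to S] -> [S,I,I,S] [MISS #4: read from I]
Op 6: C2 write [C2 write: invalidate ['C0=S', 'C3=S'] -> C2=M] -> [I,I,M,I] [MISS #5: write from I]
Op 7: C3 read [C3 read from I: others=['C2=M'] -> C3=S, others downsized to S] -> [I,I,S,S] [MISS #6: read from I]
Op 8: C2 write [C2 write: invalidate ['C3=S'] -> C2=M] -> [I,I,M,I] [MISS #7: write from S]
Op 9: C2 write [C2 write: already M (modified), no change] -> [I,I,M,I] [hit: write from M]
Op 10: C0 write [C0 write: invalidate ['C2=M'] -> C0=M] -> [M,I,I,I] [MISS #8: write from I]
Op 11: C2 read [C2 read from I: others=['C0=M'] -> C2=S, others downsized to S] -> [S,I,S,I] [MISS #9: read from I]
Op 12: C2 write [C2 write: invalidate ['C0=S'] -> C2=M] -> [I,I,M,I] [MISS #10: write from S]

Answer: 10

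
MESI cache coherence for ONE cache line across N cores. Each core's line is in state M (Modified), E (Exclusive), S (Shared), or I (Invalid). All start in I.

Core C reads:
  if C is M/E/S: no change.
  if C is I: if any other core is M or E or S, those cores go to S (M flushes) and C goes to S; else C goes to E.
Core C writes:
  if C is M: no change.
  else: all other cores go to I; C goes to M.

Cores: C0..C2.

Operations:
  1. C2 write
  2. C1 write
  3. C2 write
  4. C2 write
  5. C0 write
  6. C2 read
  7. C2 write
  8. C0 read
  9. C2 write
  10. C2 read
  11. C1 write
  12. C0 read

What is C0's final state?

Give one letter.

Answer: S

Derivation:
Op 1: C2 write [C2 write: invalidate none -> C2=M] -> [I,I,M]
Op 2: C1 write [C1 write: invalidate ['C2=M'] -> C1=M] -> [I,M,I]
Op 3: C2 write [C2 write: invalidate ['C1=M'] -> C2=M] -> [I,I,M]
Op 4: C2 write [C2 write: already M (modified), no change] -> [I,I,M]
Op 5: C0 write [C0 write: invalidate ['C2=M'] -> C0=M] -> [M,I,I]
Op 6: C2 read [C2 read from I: others=['C0=M'] -> C2=S, others downsized to S] -> [S,I,S]
Op 7: C2 write [C2 write: invalidate ['C0=S'] -> C2=M] -> [I,I,M]
Op 8: C0 read [C0 read from I: others=['C2=M'] -> C0=S, others downsized to S] -> [S,I,S]
Op 9: C2 write [C2 write: invalidate ['C0=S'] -> C2=M] -> [I,I,M]
Op 10: C2 read [C2 read: already in M, no change] -> [I,I,M]
Op 11: C1 write [C1 write: invalidate ['C2=M'] -> C1=M] -> [I,M,I]
Op 12: C0 read [C0 read from I: others=['C1=M'] -> C0=S, others downsized to S] -> [S,S,I]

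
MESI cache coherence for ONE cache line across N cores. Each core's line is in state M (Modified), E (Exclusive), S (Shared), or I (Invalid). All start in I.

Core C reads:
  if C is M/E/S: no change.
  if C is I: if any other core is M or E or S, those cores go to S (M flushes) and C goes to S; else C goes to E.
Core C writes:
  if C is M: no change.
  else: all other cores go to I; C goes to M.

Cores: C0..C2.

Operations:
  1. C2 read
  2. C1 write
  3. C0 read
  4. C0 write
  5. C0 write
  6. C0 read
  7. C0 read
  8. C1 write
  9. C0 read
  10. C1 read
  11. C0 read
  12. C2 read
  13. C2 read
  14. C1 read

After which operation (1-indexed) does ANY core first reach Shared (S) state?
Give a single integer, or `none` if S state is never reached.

Op 1: C2 read [C2 read from I: no other sharers -> C2=E (exclusive)] -> [I,I,E]
Op 2: C1 write [C1 write: invalidate ['C2=E'] -> C1=M] -> [I,M,I]
Op 3: C0 read [C0 read from I: others=['C1=M'] -> C0=S, others downsized to S] -> [S,S,I]
  -> First S state at op 3; remaining ops need not be traced.

Answer: 3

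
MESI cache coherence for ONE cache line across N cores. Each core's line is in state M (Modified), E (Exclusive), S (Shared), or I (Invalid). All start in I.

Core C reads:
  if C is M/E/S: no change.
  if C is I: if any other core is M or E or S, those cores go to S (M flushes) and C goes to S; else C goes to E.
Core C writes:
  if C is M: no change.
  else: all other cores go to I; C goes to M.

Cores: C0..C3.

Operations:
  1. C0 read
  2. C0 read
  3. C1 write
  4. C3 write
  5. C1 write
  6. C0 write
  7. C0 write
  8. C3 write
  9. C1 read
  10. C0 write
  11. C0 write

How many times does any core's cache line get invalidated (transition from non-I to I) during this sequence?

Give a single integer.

Answer: 7

Derivation:
Op 1: C0 read [C0 read from I: no other sharers -> C0=E (exclusive)] -> [E,I,I,I] (invalidations this op: 0; running total: 0)
Op 2: C0 read [C0 read: already in E, no change] -> [E,I,I,I] (invalidations this op: 0; running total: 0)
Op 3: C1 write [C1 write: invalidate ['C0=E'] -> C1=M] -> [I,M,I,I] (invalidations this op: 1; running total: 1)
Op 4: C3 write [C3 write: invalidate ['C1=M'] -> C3=M] -> [I,I,I,M] (invalidations this op: 1; running total: 2)
Op 5: C1 write [C1 write: invalidate ['C3=M'] -> C1=M] -> [I,M,I,I] (invalidations this op: 1; running total: 3)
Op 6: C0 write [C0 write: invalidate ['C1=M'] -> C0=M] -> [M,I,I,I] (invalidations this op: 1; running total: 4)
Op 7: C0 write [C0 write: already M (modified), no change] -> [M,I,I,I] (invalidations this op: 0; running total: 4)
Op 8: C3 write [C3 write: invalidate ['C0=M'] -> C3=M] -> [I,I,I,M] (invalidations this op: 1; running total: 5)
Op 9: C1 read [C1 read from I: others=['C3=M'] -> C1=S, others downsized to S] -> [I,S,I,S] (invalidations this op: 0; running total: 5)
Op 10: C0 write [C0 write: invalidate ['C1=S', 'C3=S'] -> C0=M] -> [M,I,I,I] (invalidations this op: 2; running total: 7)
Op 11: C0 write [C0 write: already M (modified), no change] -> [M,I,I,I] (invalidations this op: 0; running total: 7)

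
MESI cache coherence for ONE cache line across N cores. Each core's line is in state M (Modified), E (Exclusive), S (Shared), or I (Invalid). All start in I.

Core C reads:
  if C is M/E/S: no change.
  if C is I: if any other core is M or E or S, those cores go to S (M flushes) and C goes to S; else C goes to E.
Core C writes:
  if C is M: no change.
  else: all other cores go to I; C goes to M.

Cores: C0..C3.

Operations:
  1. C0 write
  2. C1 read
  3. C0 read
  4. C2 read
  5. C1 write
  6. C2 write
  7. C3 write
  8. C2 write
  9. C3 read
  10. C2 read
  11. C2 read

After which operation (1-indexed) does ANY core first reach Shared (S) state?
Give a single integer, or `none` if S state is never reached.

Op 1: C0 write [C0 write: invalidate none -> C0=M] -> [M,I,I,I]
Op 2: C1 read [C1 read from I: others=['C0=M'] -> C1=S, others downsized to S] -> [S,S,I,I]
  -> First S state at op 2; remaining ops need not be traced.

Answer: 2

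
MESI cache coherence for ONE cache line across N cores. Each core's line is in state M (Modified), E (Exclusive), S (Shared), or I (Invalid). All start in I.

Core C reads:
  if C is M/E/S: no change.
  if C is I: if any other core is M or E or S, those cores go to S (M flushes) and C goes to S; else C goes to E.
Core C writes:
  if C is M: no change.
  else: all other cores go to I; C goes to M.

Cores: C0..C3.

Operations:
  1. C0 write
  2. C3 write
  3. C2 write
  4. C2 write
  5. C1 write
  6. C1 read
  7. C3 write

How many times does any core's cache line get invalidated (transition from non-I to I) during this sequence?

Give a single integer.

Op 1: C0 write [C0 write: invalidate none -> C0=M] -> [M,I,I,I] (invalidations this op: 0; running total: 0)
Op 2: C3 write [C3 write: invalidate ['C0=M'] -> C3=M] -> [I,I,I,M] (invalidations this op: 1; running total: 1)
Op 3: C2 write [C2 write: invalidate ['C3=M'] -> C2=M] -> [I,I,M,I] (invalidations this op: 1; running total: 2)
Op 4: C2 write [C2 write: already M (modified), no change] -> [I,I,M,I] (invalidations this op: 0; running total: 2)
Op 5: C1 write [C1 write: invalidate ['C2=M'] -> C1=M] -> [I,M,I,I] (invalidations this op: 1; running total: 3)
Op 6: C1 read [C1 read: already in M, no change] -> [I,M,I,I] (invalidations this op: 0; running total: 3)
Op 7: C3 write [C3 write: invalidate ['C1=M'] -> C3=M] -> [I,I,I,M] (invalidations this op: 1; running total: 4)

Answer: 4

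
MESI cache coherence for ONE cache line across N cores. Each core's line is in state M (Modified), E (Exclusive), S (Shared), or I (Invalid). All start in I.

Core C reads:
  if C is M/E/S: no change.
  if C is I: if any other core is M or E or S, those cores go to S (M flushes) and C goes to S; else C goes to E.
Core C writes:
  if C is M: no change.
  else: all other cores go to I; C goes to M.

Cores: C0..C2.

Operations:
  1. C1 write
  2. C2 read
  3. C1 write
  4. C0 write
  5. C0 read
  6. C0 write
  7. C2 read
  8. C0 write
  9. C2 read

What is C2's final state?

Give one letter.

Op 1: C1 write [C1 write: invalidate none -> C1=M] -> [I,M,I]
Op 2: C2 read [C2 read from I: others=['C1=M'] -> C2=S, others downsized to S] -> [I,S,S]
Op 3: C1 write [C1 write: invalidate ['C2=S'] -> C1=M] -> [I,M,I]
Op 4: C0 write [C0 write: invalidate ['C1=M'] -> C0=M] -> [M,I,I]
Op 5: C0 read [C0 read: already in M, no change] -> [M,I,I]
Op 6: C0 write [C0 write: already M (modified), no change] -> [M,I,I]
Op 7: C2 read [C2 read from I: others=['C0=M'] -> C2=S, others downsized to S] -> [S,I,S]
Op 8: C0 write [C0 write: invalidate ['C2=S'] -> C0=M] -> [M,I,I]
Op 9: C2 read [C2 read from I: others=['C0=M'] -> C2=S, others downsized to S] -> [S,I,S]

Answer: S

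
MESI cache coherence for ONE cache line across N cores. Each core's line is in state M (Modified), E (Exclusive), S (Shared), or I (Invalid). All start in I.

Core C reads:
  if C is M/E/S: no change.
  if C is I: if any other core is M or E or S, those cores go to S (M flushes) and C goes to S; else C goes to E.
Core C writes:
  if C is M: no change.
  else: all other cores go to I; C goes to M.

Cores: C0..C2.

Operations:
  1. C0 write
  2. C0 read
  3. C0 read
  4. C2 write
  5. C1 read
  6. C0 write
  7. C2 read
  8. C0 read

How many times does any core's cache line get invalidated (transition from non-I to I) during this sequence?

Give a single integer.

Answer: 3

Derivation:
Op 1: C0 write [C0 write: invalidate none -> C0=M] -> [M,I,I] (invalidations this op: 0; running total: 0)
Op 2: C0 read [C0 read: already in M, no change] -> [M,I,I] (invalidations this op: 0; running total: 0)
Op 3: C0 read [C0 read: already in M, no change] -> [M,I,I] (invalidations this op: 0; running total: 0)
Op 4: C2 write [C2 write: invalidate ['C0=M'] -> C2=M] -> [I,I,M] (invalidations this op: 1; running total: 1)
Op 5: C1 read [C1 read from I: others=['C2=M'] -> C1=S, others downsized to S] -> [I,S,S] (invalidations this op: 0; running total: 1)
Op 6: C0 write [C0 write: invalidate ['C1=S', 'C2=S'] -> C0=M] -> [M,I,I] (invalidations this op: 2; running total: 3)
Op 7: C2 read [C2 read from I: others=['C0=M'] -> C2=S, others downsized to S] -> [S,I,S] (invalidations this op: 0; running total: 3)
Op 8: C0 read [C0 read: already in S, no change] -> [S,I,S] (invalidations this op: 0; running total: 3)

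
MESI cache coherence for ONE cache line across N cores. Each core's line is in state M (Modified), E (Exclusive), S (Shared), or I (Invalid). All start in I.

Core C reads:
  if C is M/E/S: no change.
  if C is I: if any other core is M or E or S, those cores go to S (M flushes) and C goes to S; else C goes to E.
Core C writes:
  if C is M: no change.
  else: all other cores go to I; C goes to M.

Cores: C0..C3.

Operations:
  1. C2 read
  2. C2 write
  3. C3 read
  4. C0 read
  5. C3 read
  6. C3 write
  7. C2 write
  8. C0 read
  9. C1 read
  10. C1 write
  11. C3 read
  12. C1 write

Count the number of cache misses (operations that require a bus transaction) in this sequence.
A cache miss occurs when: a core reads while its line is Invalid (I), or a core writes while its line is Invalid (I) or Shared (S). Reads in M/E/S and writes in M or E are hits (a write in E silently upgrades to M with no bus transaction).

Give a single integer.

Answer: 10

Derivation:
Op 1: C2 read [C2 read from I: no other sharers -> C2=E (exclusive)] -> [I,I,E,I] [MISS #1: read from I]
Op 2: C2 write [C2 write: invalidate none -> C2=M] -> [I,I,M,I] [hit: write from E is a silent E->M upgrade, no bus transaction]
Op 3: C3 read [C3 read from I: others=['C2=M'] -> C3=S, others downsized to S] -> [I,I,S,S] [MISS #2: read from I]
Op 4: C0 read [C0 read from I: others=['C2=S', 'C3=S'] -> C0=S, others downsized to S] -> [S,I,S,S] [MISS #3: read from I]
Op 5: C3 read [C3 read: already in S, no change] -> [S,I,S,S] [hit: read from S]
Op 6: C3 write [C3 write: invalidate ['C0=S', 'C2=S'] -> C3=M] -> [I,I,I,M] [MISS #4: write from S]
Op 7: C2 write [C2 write: invalidate ['C3=M'] -> C2=M] -> [I,I,M,I] [MISS #5: write from I]
Op 8: C0 read [C0 read from I: others=['C2=M'] -> C0=S, others downsized to S] -> [S,I,S,I] [MISS #6: read from I]
Op 9: C1 read [C1 read from I: others=['C0=S', 'C2=S'] -> C1=S, others downsized to S] -> [S,S,S,I] [MISS #7: read from I]
Op 10: C1 write [C1 write: invalidate ['C0=S', 'C2=S'] -> C1=M] -> [I,M,I,I] [MISS #8: write from S]
Op 11: C3 read [C3 read from I: others=['C1=M'] -> C3=S, others downsized to S] -> [I,S,I,S] [MISS #9: read from I]
Op 12: C1 write [C1 write: invalidate ['C3=S'] -> C1=M] -> [I,M,I,I] [MISS #10: write from S]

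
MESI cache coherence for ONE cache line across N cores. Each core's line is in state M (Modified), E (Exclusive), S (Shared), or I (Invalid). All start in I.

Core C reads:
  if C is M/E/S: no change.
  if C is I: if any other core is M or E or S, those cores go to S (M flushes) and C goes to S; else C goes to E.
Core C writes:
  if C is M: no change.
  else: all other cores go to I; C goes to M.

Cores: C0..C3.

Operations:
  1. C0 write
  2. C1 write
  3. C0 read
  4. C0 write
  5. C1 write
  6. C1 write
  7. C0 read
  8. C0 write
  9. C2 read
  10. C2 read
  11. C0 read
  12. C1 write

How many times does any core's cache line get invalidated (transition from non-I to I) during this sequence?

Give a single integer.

Op 1: C0 write [C0 write: invalidate none -> C0=M] -> [M,I,I,I] (invalidations this op: 0; running total: 0)
Op 2: C1 write [C1 write: invalidate ['C0=M'] -> C1=M] -> [I,M,I,I] (invalidations this op: 1; running total: 1)
Op 3: C0 read [C0 read from I: others=['C1=M'] -> C0=S, others downsized to S] -> [S,S,I,I] (invalidations this op: 0; running total: 1)
Op 4: C0 write [C0 write: invalidate ['C1=S'] -> C0=M] -> [M,I,I,I] (invalidations this op: 1; running total: 2)
Op 5: C1 write [C1 write: invalidate ['C0=M'] -> C1=M] -> [I,M,I,I] (invalidations this op: 1; running total: 3)
Op 6: C1 write [C1 write: already M (modified), no change] -> [I,M,I,I] (invalidations this op: 0; running total: 3)
Op 7: C0 read [C0 read from I: others=['C1=M'] -> C0=S, others downsized to S] -> [S,S,I,I] (invalidations this op: 0; running total: 3)
Op 8: C0 write [C0 write: invalidate ['C1=S'] -> C0=M] -> [M,I,I,I] (invalidations this op: 1; running total: 4)
Op 9: C2 read [C2 read from I: others=['C0=M'] -> C2=S, others downsized to S] -> [S,I,S,I] (invalidations this op: 0; running total: 4)
Op 10: C2 read [C2 read: already in S, no change] -> [S,I,S,I] (invalidations this op: 0; running total: 4)
Op 11: C0 read [C0 read: already in S, no change] -> [S,I,S,I] (invalidations this op: 0; running total: 4)
Op 12: C1 write [C1 write: invalidate ['C0=S', 'C2=S'] -> C1=M] -> [I,M,I,I] (invalidations this op: 2; running total: 6)

Answer: 6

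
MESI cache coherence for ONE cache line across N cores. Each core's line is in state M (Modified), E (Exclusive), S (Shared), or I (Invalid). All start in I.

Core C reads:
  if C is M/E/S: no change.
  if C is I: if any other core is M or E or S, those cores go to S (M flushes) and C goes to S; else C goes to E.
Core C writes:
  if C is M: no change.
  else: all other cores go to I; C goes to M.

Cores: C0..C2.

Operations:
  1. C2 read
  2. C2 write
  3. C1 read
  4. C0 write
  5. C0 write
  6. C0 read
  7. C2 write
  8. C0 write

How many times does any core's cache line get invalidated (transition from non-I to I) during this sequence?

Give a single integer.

Answer: 4

Derivation:
Op 1: C2 read [C2 read from I: no other sharers -> C2=E (exclusive)] -> [I,I,E] (invalidations this op: 0; running total: 0)
Op 2: C2 write [C2 write: invalidate none -> C2=M] -> [I,I,M] (invalidations this op: 0; running total: 0)
Op 3: C1 read [C1 read from I: others=['C2=M'] -> C1=S, others downsized to S] -> [I,S,S] (invalidations this op: 0; running total: 0)
Op 4: C0 write [C0 write: invalidate ['C1=S', 'C2=S'] -> C0=M] -> [M,I,I] (invalidations this op: 2; running total: 2)
Op 5: C0 write [C0 write: already M (modified), no change] -> [M,I,I] (invalidations this op: 0; running total: 2)
Op 6: C0 read [C0 read: already in M, no change] -> [M,I,I] (invalidations this op: 0; running total: 2)
Op 7: C2 write [C2 write: invalidate ['C0=M'] -> C2=M] -> [I,I,M] (invalidations this op: 1; running total: 3)
Op 8: C0 write [C0 write: invalidate ['C2=M'] -> C0=M] -> [M,I,I] (invalidations this op: 1; running total: 4)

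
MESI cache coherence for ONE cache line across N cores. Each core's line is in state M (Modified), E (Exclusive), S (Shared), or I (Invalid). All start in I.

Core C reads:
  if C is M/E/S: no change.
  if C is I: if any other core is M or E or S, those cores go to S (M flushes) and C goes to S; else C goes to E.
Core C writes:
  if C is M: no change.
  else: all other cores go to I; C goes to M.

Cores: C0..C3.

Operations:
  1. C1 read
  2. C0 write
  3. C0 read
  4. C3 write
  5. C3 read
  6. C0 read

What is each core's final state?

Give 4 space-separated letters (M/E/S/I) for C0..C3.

Answer: S I I S

Derivation:
Op 1: C1 read [C1 read from I: no other sharers -> C1=E (exclusive)] -> [I,E,I,I]
Op 2: C0 write [C0 write: invalidate ['C1=E'] -> C0=M] -> [M,I,I,I]
Op 3: C0 read [C0 read: already in M, no change] -> [M,I,I,I]
Op 4: C3 write [C3 write: invalidate ['C0=M'] -> C3=M] -> [I,I,I,M]
Op 5: C3 read [C3 read: already in M, no change] -> [I,I,I,M]
Op 6: C0 read [C0 read from I: others=['C3=M'] -> C0=S, others downsized to S] -> [S,I,I,S]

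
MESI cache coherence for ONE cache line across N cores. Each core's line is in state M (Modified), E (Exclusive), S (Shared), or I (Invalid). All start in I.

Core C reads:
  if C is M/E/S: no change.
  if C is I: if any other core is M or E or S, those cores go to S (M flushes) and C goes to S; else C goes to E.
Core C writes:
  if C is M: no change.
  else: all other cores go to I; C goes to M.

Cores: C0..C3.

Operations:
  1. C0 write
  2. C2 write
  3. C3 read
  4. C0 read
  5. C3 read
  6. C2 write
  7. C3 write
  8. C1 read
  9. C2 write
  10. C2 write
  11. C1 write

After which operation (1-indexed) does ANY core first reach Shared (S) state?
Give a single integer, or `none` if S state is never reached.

Answer: 3

Derivation:
Op 1: C0 write [C0 write: invalidate none -> C0=M] -> [M,I,I,I]
Op 2: C2 write [C2 write: invalidate ['C0=M'] -> C2=M] -> [I,I,M,I]
Op 3: C3 read [C3 read from I: others=['C2=M'] -> C3=S, others downsized to S] -> [I,I,S,S]
  -> First S state at op 3; remaining ops need not be traced.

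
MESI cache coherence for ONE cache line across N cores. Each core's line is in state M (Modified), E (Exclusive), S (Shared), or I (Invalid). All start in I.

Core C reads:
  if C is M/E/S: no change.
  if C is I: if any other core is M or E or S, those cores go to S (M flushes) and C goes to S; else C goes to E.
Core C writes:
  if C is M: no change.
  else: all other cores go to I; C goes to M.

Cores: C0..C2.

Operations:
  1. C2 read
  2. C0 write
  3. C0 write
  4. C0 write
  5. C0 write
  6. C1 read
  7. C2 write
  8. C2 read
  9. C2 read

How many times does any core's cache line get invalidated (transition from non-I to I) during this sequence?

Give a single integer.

Answer: 3

Derivation:
Op 1: C2 read [C2 read from I: no other sharers -> C2=E (exclusive)] -> [I,I,E] (invalidations this op: 0; running total: 0)
Op 2: C0 write [C0 write: invalidate ['C2=E'] -> C0=M] -> [M,I,I] (invalidations this op: 1; running total: 1)
Op 3: C0 write [C0 write: already M (modified), no change] -> [M,I,I] (invalidations this op: 0; running total: 1)
Op 4: C0 write [C0 write: already M (modified), no change] -> [M,I,I] (invalidations this op: 0; running total: 1)
Op 5: C0 write [C0 write: already M (modified), no change] -> [M,I,I] (invalidations this op: 0; running total: 1)
Op 6: C1 read [C1 read from I: others=['C0=M'] -> C1=S, others downsized to S] -> [S,S,I] (invalidations this op: 0; running total: 1)
Op 7: C2 write [C2 write: invalidate ['C0=S', 'C1=S'] -> C2=M] -> [I,I,M] (invalidations this op: 2; running total: 3)
Op 8: C2 read [C2 read: already in M, no change] -> [I,I,M] (invalidations this op: 0; running total: 3)
Op 9: C2 read [C2 read: already in M, no change] -> [I,I,M] (invalidations this op: 0; running total: 3)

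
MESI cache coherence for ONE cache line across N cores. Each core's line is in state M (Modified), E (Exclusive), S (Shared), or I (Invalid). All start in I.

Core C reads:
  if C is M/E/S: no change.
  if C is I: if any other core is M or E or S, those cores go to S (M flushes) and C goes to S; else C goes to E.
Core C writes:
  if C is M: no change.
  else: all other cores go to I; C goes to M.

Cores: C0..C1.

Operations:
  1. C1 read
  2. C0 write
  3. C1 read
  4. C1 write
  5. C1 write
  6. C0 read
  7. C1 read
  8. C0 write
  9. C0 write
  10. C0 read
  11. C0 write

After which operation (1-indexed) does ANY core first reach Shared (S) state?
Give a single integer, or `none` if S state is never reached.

Answer: 3

Derivation:
Op 1: C1 read [C1 read from I: no other sharers -> C1=E (exclusive)] -> [I,E]
Op 2: C0 write [C0 write: invalidate ['C1=E'] -> C0=M] -> [M,I]
Op 3: C1 read [C1 read from I: others=['C0=M'] -> C1=S, others downsized to S] -> [S,S]
  -> First S state at op 3; remaining ops need not be traced.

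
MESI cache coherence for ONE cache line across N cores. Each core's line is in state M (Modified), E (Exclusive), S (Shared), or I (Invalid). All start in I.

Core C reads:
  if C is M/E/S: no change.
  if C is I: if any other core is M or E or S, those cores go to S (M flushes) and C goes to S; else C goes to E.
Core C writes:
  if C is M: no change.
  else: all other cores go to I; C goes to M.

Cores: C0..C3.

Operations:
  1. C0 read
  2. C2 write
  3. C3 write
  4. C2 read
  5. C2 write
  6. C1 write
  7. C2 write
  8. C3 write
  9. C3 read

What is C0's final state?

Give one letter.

Op 1: C0 read [C0 read from I: no other sharers -> C0=E (exclusive)] -> [E,I,I,I]
Op 2: C2 write [C2 write: invalidate ['C0=E'] -> C2=M] -> [I,I,M,I]
Op 3: C3 write [C3 write: invalidate ['C2=M'] -> C3=M] -> [I,I,I,M]
Op 4: C2 read [C2 read from I: others=['C3=M'] -> C2=S, others downsized to S] -> [I,I,S,S]
Op 5: C2 write [C2 write: invalidate ['C3=S'] -> C2=M] -> [I,I,M,I]
Op 6: C1 write [C1 write: invalidate ['C2=M'] -> C1=M] -> [I,M,I,I]
Op 7: C2 write [C2 write: invalidate ['C1=M'] -> C2=M] -> [I,I,M,I]
Op 8: C3 write [C3 write: invalidate ['C2=M'] -> C3=M] -> [I,I,I,M]
Op 9: C3 read [C3 read: already in M, no change] -> [I,I,I,M]

Answer: I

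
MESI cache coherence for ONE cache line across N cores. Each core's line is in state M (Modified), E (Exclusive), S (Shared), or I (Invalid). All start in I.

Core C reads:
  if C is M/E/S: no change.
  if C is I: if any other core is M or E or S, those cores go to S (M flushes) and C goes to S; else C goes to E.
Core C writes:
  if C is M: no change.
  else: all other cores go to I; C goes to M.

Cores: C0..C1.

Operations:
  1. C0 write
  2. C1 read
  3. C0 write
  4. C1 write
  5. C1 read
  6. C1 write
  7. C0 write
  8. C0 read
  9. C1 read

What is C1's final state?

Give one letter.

Op 1: C0 write [C0 write: invalidate none -> C0=M] -> [M,I]
Op 2: C1 read [C1 read from I: others=['C0=M'] -> C1=S, others downsized to S] -> [S,S]
Op 3: C0 write [C0 write: invalidate ['C1=S'] -> C0=M] -> [M,I]
Op 4: C1 write [C1 write: invalidate ['C0=M'] -> C1=M] -> [I,M]
Op 5: C1 read [C1 read: already in M, no change] -> [I,M]
Op 6: C1 write [C1 write: already M (modified), no change] -> [I,M]
Op 7: C0 write [C0 write: invalidate ['C1=M'] -> C0=M] -> [M,I]
Op 8: C0 read [C0 read: already in M, no change] -> [M,I]
Op 9: C1 read [C1 read from I: others=['C0=M'] -> C1=S, others downsized to S] -> [S,S]

Answer: S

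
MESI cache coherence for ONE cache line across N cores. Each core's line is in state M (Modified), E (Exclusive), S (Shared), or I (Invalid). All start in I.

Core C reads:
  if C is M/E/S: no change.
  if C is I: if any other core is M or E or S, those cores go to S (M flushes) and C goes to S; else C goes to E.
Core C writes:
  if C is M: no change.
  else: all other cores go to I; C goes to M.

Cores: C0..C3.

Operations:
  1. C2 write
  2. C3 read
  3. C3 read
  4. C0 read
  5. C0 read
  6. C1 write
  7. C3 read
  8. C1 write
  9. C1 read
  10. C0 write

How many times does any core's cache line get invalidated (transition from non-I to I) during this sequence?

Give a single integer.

Op 1: C2 write [C2 write: invalidate none -> C2=M] -> [I,I,M,I] (invalidations this op: 0; running total: 0)
Op 2: C3 read [C3 read from I: others=['C2=M'] -> C3=S, others downsized to S] -> [I,I,S,S] (invalidations this op: 0; running total: 0)
Op 3: C3 read [C3 read: already in S, no change] -> [I,I,S,S] (invalidations this op: 0; running total: 0)
Op 4: C0 read [C0 read from I: others=['C2=S', 'C3=S'] -> C0=S, others downsized to S] -> [S,I,S,S] (invalidations this op: 0; running total: 0)
Op 5: C0 read [C0 read: already in S, no change] -> [S,I,S,S] (invalidations this op: 0; running total: 0)
Op 6: C1 write [C1 write: invalidate ['C0=S', 'C2=S', 'C3=S'] -> C1=M] -> [I,M,I,I] (invalidations this op: 3; running total: 3)
Op 7: C3 read [C3 read from I: others=['C1=M'] -> C3=S, others downsized to S] -> [I,S,I,S] (invalidations this op: 0; running total: 3)
Op 8: C1 write [C1 write: invalidate ['C3=S'] -> C1=M] -> [I,M,I,I] (invalidations this op: 1; running total: 4)
Op 9: C1 read [C1 read: already in M, no change] -> [I,M,I,I] (invalidations this op: 0; running total: 4)
Op 10: C0 write [C0 write: invalidate ['C1=M'] -> C0=M] -> [M,I,I,I] (invalidations this op: 1; running total: 5)

Answer: 5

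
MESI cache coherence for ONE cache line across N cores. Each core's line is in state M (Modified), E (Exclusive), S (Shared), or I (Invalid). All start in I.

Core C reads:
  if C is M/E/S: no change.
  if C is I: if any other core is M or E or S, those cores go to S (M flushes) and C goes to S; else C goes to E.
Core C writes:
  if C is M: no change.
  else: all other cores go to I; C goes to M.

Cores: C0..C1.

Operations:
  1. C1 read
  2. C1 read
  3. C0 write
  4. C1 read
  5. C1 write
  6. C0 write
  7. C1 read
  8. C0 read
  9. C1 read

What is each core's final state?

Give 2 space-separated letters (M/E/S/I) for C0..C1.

Answer: S S

Derivation:
Op 1: C1 read [C1 read from I: no other sharers -> C1=E (exclusive)] -> [I,E]
Op 2: C1 read [C1 read: already in E, no change] -> [I,E]
Op 3: C0 write [C0 write: invalidate ['C1=E'] -> C0=M] -> [M,I]
Op 4: C1 read [C1 read from I: others=['C0=M'] -> C1=S, others downsized to S] -> [S,S]
Op 5: C1 write [C1 write: invalidate ['C0=S'] -> C1=M] -> [I,M]
Op 6: C0 write [C0 write: invalidate ['C1=M'] -> C0=M] -> [M,I]
Op 7: C1 read [C1 read from I: others=['C0=M'] -> C1=S, others downsized to S] -> [S,S]
Op 8: C0 read [C0 read: already in S, no change] -> [S,S]
Op 9: C1 read [C1 read: already in S, no change] -> [S,S]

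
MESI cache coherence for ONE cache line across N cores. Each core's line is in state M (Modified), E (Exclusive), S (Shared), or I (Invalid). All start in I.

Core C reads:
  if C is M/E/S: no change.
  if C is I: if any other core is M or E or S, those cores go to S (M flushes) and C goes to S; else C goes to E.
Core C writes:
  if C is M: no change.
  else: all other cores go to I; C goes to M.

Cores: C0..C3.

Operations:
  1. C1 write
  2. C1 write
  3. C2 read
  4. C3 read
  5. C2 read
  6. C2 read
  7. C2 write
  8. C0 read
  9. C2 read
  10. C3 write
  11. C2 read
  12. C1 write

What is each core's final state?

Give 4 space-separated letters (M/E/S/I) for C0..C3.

Op 1: C1 write [C1 write: invalidate none -> C1=M] -> [I,M,I,I]
Op 2: C1 write [C1 write: already M (modified), no change] -> [I,M,I,I]
Op 3: C2 read [C2 read from I: others=['C1=M'] -> C2=S, others downsized to S] -> [I,S,S,I]
Op 4: C3 read [C3 read from I: others=['C1=S', 'C2=S'] -> C3=S, others downsized to S] -> [I,S,S,S]
Op 5: C2 read [C2 read: already in S, no change] -> [I,S,S,S]
Op 6: C2 read [C2 read: already in S, no change] -> [I,S,S,S]
Op 7: C2 write [C2 write: invalidate ['C1=S', 'C3=S'] -> C2=M] -> [I,I,M,I]
Op 8: C0 read [C0 read from I: others=['C2=M'] -> C0=S, others downsized to S] -> [S,I,S,I]
Op 9: C2 read [C2 read: already in S, no change] -> [S,I,S,I]
Op 10: C3 write [C3 write: invalidate ['C0=S', 'C2=S'] -> C3=M] -> [I,I,I,M]
Op 11: C2 read [C2 read from I: others=['C3=M'] -> C2=S, others downsized to S] -> [I,I,S,S]
Op 12: C1 write [C1 write: invalidate ['C2=S', 'C3=S'] -> C1=M] -> [I,M,I,I]

Answer: I M I I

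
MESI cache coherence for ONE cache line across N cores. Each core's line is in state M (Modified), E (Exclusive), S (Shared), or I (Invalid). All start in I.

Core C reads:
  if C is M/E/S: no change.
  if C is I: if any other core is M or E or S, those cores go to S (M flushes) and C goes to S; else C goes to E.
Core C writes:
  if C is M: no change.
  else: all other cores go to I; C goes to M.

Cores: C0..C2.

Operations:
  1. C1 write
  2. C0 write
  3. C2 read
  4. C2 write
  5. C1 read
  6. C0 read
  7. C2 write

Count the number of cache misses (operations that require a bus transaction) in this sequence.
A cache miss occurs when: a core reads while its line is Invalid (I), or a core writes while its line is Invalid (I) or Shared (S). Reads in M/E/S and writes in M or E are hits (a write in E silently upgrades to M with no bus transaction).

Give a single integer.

Answer: 7

Derivation:
Op 1: C1 write [C1 write: invalidate none -> C1=M] -> [I,M,I] [MISS #1: write from I]
Op 2: C0 write [C0 write: invalidate ['C1=M'] -> C0=M] -> [M,I,I] [MISS #2: write from I]
Op 3: C2 read [C2 read from I: others=['C0=M'] -> C2=S, others downsized to S] -> [S,I,S] [MISS #3: read from I]
Op 4: C2 write [C2 write: invalidate ['C0=S'] -> C2=M] -> [I,I,M] [MISS #4: write from S]
Op 5: C1 read [C1 read from I: others=['C2=M'] -> C1=S, others downsized to S] -> [I,S,S] [MISS #5: read from I]
Op 6: C0 read [C0 read from I: others=['C1=S', 'C2=S'] -> C0=S, others downsized to S] -> [S,S,S] [MISS #6: read from I]
Op 7: C2 write [C2 write: invalidate ['C0=S', 'C1=S'] -> C2=M] -> [I,I,M] [MISS #7: write from S]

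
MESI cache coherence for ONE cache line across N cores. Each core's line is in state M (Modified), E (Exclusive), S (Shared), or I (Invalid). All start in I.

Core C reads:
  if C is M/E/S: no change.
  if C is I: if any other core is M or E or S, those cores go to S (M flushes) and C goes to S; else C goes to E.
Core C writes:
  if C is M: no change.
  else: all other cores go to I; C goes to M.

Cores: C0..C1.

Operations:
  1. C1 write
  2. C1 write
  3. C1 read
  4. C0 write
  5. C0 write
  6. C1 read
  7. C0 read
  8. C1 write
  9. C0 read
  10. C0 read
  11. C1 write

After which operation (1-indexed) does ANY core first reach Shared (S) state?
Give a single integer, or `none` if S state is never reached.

Op 1: C1 write [C1 write: invalidate none -> C1=M] -> [I,M]
Op 2: C1 write [C1 write: already M (modified), no change] -> [I,M]
Op 3: C1 read [C1 read: already in M, no change] -> [I,M]
Op 4: C0 write [C0 write: invalidate ['C1=M'] -> C0=M] -> [M,I]
Op 5: C0 write [C0 write: already M (modified), no change] -> [M,I]
Op 6: C1 read [C1 read from I: others=['C0=M'] -> C1=S, others downsized to S] -> [S,S]
  -> First S state at op 6; remaining ops need not be traced.

Answer: 6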